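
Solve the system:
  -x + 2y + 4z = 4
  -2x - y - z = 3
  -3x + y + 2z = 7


Using Cramer's rule. Expand each determinant along the first row.
D  = (-1)*[(-1)*2 - (-1)*1] - 2*[(-2)*2 - (-1)*(-3)] + 4*[(-2)*1 - (-1)*(-3)]
  = (-1)*(-1) - 2*(-7) + 4*(-5) = -5
Dx = 4*[(-1)*2 - (-1)*1] - 2*[3*2 - (-1)*7] + 4*[3*1 - (-1)*7]
  = 4*(-1) - 2*(13) + 4*(10) = 10
Dy = (-1)*[3*2 - (-1)*7] - 4*[(-2)*2 - (-1)*(-3)] + 4*[(-2)*7 - 3*(-3)]
  = (-1)*(13) - 4*(-7) + 4*(-5) = -5
Dz = (-1)*[(-1)*7 - 3*1] - 2*[(-2)*7 - 3*(-3)] + 4*[(-2)*1 - (-1)*(-3)]
  = (-1)*(-10) - 2*(-5) + 4*(-5) = 0
x = Dx/D = 10/-5 = -2, y = Dy/D = -5/-5 = 1, z = Dz/D = 0/-5 = 0
Check eq1: (-1)(-2) + (2)(1) + (4)(0) = 4 = 4 ✓
Check eq2: (-2)(-2) + (-1)(1) + (-1)(0) = 3 = 3 ✓
Check eq3: (-3)(-2) + (1)(1) + (2)(0) = 7 = 7 ✓

x = -2, y = 1, z = 0


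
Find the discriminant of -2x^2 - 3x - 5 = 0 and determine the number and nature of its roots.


For ax^2 + bx + c = 0, discriminant D = b^2 - 4ac
Here a = -2, b = -3, c = -5
D = (-3)^2 - 4(-2)(-5) = 9 - 40 = -31

D = -31 < 0
The equation has no real roots (2 complex conjugate roots).

Discriminant = -31, no real roots (2 complex conjugate roots)


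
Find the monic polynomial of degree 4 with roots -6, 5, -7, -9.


A monic polynomial with roots -6, 5, -7, -9 is:
p(x) = (x + 6)(x - 5)(x + 7)(x + 9)
After multiplying by (x + 6): x + 6
After multiplying by (x - 5): x^2 + x - 30
After multiplying by (x + 7): x^3 + 8x^2 - 23x - 210
After multiplying by (x + 9): x^4 + 17x^3 + 49x^2 - 417x - 1890

x^4 + 17x^3 + 49x^2 - 417x - 1890


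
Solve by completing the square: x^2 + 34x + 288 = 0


Start: x^2 + 34x + 288 = 0
Move constant: x^2 + 34x = -288
Half of 34 is 17, squared is 289
Add 289 to both sides: x^2 + 34x + 289 = 1
(x + 17)^2 = 1
x + 17 = ±1
x = -17 + 1 = -16 or x = -17 - 1 = -18

x = -18, x = -16


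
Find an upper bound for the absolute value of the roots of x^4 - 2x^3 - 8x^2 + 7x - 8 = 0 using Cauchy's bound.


Cauchy's bound: all roots r satisfy |r| <= 1 + max(|a_i/a_n|) for i = 0,...,n-1
where a_n is the leading coefficient.

Coefficients: [1, -2, -8, 7, -8]
Leading coefficient a_n = 1
Ratios |a_i/a_n|: 2, 8, 7, 8
Maximum ratio: 8
Cauchy's bound: |r| <= 1 + 8 = 9

Upper bound = 9


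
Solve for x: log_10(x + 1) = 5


Convert to exponential form: x + 1 = 10^5 = 100000
x = 100000 - 1 = 99999
Check: log_10(99999 + 1) = log_10(100000) = log_10(100000) = 5 ✓

x = 99999


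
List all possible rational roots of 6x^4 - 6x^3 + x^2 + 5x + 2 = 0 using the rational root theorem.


Rational root theorem: possible roots are ±p/q where:
  p divides the constant term (2): p ∈ {1, 2}
  q divides the leading coefficient (6): q ∈ {1, 2, 3, 6}

All possible rational roots: -2, -1, -2/3, -1/2, -1/3, -1/6, 1/6, 1/3, 1/2, 2/3, 1, 2

-2, -1, -2/3, -1/2, -1/3, -1/6, 1/6, 1/3, 1/2, 2/3, 1, 2


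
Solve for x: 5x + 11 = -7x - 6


Starting with: 5x + 11 = -7x - 6
Move all x terms to left: (5 + 7)x = -6 - 11
Simplify: 12x = -17
Divide both sides by 12: x = -17/12

x = -17/12


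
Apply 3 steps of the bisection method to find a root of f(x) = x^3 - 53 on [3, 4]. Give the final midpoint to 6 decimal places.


f(x) = x^3 - 53
f(3) = -26 < 0
f(4) = 11 > 0

Step 1: midpoint = (3.000000 + 4.000000)/2 = 3.500000
  f(3.500000) = -10.125000
  f(mid) < 0, so root is in [3.500000, 4.000000]

Step 2: midpoint = (3.500000 + 4.000000)/2 = 3.750000
  f(3.750000) = -0.265625
  f(mid) < 0, so root is in [3.750000, 4.000000]

Step 3: midpoint = (3.750000 + 4.000000)/2 = 3.875000
  f(3.875000) = 5.185547
  f(mid) > 0, so root is in [3.750000, 3.875000]

midpoint = 3.875000


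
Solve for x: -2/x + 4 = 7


Subtract 4 from both sides: -2/x = 3
Multiply both sides by x: -2 = 3 * x
Divide by 3: x = -2/3

x = -2/3


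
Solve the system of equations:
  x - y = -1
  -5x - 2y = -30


Using Cramer's rule:
Determinant D = (1)(-2) - (-5)(-1) = -2 - 5 = -7
Dx = (-1)(-2) - (-30)(-1) = 2 - 30 = -28
Dy = (1)(-30) - (-5)(-1) = -30 - 5 = -35
x = Dx/D = -28/-7 = 4
y = Dy/D = -35/-7 = 5

x = 4, y = 5


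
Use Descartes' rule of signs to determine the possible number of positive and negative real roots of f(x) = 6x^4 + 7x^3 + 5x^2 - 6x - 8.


Descartes' rule of signs:

For positive roots, count sign changes in f(x) = 6x^4 + 7x^3 + 5x^2 - 6x - 8:
Signs of coefficients: +, +, +, -, -
Number of sign changes: 1
Possible positive real roots: 1

For negative roots, examine f(-x) = 6x^4 - 7x^3 + 5x^2 + 6x - 8:
Signs of coefficients: +, -, +, +, -
Number of sign changes: 3
Possible negative real roots: 3, 1

Positive roots: 1; Negative roots: 3 or 1


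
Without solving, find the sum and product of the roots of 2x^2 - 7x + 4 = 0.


By Vieta's formulas for ax^2 + bx + c = 0:
  Sum of roots = -b/a
  Product of roots = c/a

Here a = 2, b = -7, c = 4
Sum = -(-7)/2 = 7/2
Product = 4/2 = 2

Sum = 7/2, Product = 2


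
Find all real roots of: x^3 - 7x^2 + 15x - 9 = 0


Let p(x) = x^3 - 7x^2 + 15x - 9. By the rational root theorem (leading coefficient 1), any rational root is an integer divisor of 9: try ±1, ±2, ... in turn.
Test x = 1: value = 0 ✓, so (x - 1) is a factor.
Synthetic division by (x - 1): bring down 1; 1(1) - 7 = -6; (-6)(1) + 15 = 9; 9(1) - 9 = 0 → quotient x^2 - 6x + 9, remainder 0.
Solve the quadratic x^2 - 6x + 9 = 0: discriminant = (-6)^2 - 4(1)(9) = 36 - 36 = 0.
Discriminant = 0, so a double root: x = 6/2 = 3.

x = 1, x = 3 (multiplicity 2)


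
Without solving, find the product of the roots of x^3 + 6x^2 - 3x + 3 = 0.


By Vieta's formulas for x^3 + bx^2 + cx + d = 0:
  r1 + r2 + r3 = -b/a = -6
  r1*r2 + r1*r3 + r2*r3 = c/a = -3
  r1*r2*r3 = -d/a = -3


Product = -3


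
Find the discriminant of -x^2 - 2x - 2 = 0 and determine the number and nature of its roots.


For ax^2 + bx + c = 0, discriminant D = b^2 - 4ac
Here a = -1, b = -2, c = -2
D = (-2)^2 - 4(-1)(-2) = 4 - 8 = -4

D = -4 < 0
The equation has no real roots (2 complex conjugate roots).

Discriminant = -4, no real roots (2 complex conjugate roots)


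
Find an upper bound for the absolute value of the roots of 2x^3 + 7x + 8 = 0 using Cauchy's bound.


Cauchy's bound: all roots r satisfy |r| <= 1 + max(|a_i/a_n|) for i = 0,...,n-1
where a_n is the leading coefficient.

Coefficients: [2, 0, 7, 8]
Leading coefficient a_n = 2
Ratios |a_i/a_n|: 0, 7/2, 4
Maximum ratio: 4
Cauchy's bound: |r| <= 1 + 4 = 5

Upper bound = 5


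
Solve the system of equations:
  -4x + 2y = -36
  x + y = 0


Using Cramer's rule:
Determinant D = (-4)(1) - (1)(2) = -4 - 2 = -6
Dx = (-36)(1) - (0)(2) = -36 - 0 = -36
Dy = (-4)(0) - (1)(-36) = 0 + 36 = 36
x = Dx/D = -36/-6 = 6
y = Dy/D = 36/-6 = -6

x = 6, y = -6


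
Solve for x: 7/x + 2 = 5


Subtract 2 from both sides: 7/x = 3
Multiply both sides by x: 7 = 3 * x
Divide by 3: x = 7/3

x = 7/3


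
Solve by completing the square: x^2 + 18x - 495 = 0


Start: x^2 + 18x - 495 = 0
Move constant: x^2 + 18x = 495
Half of 18 is 9, squared is 81
Add 81 to both sides: x^2 + 18x + 81 = 576
(x + 9)^2 = 576
x + 9 = ±24
x = -9 + 24 = 15 or x = -9 - 24 = -33

x = -33, x = 15


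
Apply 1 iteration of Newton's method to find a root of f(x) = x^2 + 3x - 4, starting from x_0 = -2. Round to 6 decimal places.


Newton's method: x_(n+1) = x_n - f(x_n)/f'(x_n)
f(x) = x^2 + 3x - 4
f'(x) = 2x + 3

Iteration 1:
  f(-2.000000) = -6.000000
  f'(-2.000000) = -1.000000
  x_1 = -2.000000 - (-6.000000)/(-1.000000) = -8.000000

x_1 = -8.000000


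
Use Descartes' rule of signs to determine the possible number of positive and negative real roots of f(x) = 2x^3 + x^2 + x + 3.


Descartes' rule of signs:

For positive roots, count sign changes in f(x) = 2x^3 + x^2 + x + 3:
Signs of coefficients: +, +, +, +
Number of sign changes: 0
Possible positive real roots: 0

For negative roots, examine f(-x) = -2x^3 + x^2 - x + 3:
Signs of coefficients: -, +, -, +
Number of sign changes: 3
Possible negative real roots: 3, 1

Positive roots: 0; Negative roots: 3 or 1


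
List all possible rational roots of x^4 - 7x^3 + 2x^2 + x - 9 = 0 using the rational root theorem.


Rational root theorem: possible roots are ±p/q where:
  p divides the constant term (-9): p ∈ {1, 3, 9}
  q divides the leading coefficient (1): q ∈ {1}

All possible rational roots: -9, -3, -1, 1, 3, 9

-9, -3, -1, 1, 3, 9


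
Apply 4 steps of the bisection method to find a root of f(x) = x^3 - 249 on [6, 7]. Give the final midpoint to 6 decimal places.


f(x) = x^3 - 249
f(6) = -33 < 0
f(7) = 94 > 0

Step 1: midpoint = (6.000000 + 7.000000)/2 = 6.500000
  f(6.500000) = 25.625000
  f(mid) > 0, so root is in [6.000000, 6.500000]

Step 2: midpoint = (6.000000 + 6.500000)/2 = 6.250000
  f(6.250000) = -4.859375
  f(mid) < 0, so root is in [6.250000, 6.500000]

Step 3: midpoint = (6.250000 + 6.500000)/2 = 6.375000
  f(6.375000) = 10.083984
  f(mid) > 0, so root is in [6.250000, 6.375000]

Step 4: midpoint = (6.250000 + 6.375000)/2 = 6.312500
  f(6.312500) = 2.538330
  f(mid) > 0, so root is in [6.250000, 6.312500]

midpoint = 6.312500


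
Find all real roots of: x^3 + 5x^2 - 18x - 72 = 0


Let p(x) = x^3 + 5x^2 - 18x - 72. By the rational root theorem (leading coefficient 1), any rational root is an integer divisor of 72: try ±1, ±2, ... in turn.
Test x = 1: value = -84 ≠ 0.
Test x = -1: value = -50 ≠ 0.
Test x = 2: value = -80 ≠ 0.
Test x = -2: value = -24 ≠ 0.
Test x = 3: value = -54 ≠ 0.
Test x = -3: value = 0 ✓, so (x + 3) is a factor.
Synthetic division by (x + 3): bring down 1; 1(-3) + 5 = 2; 2(-3) - 18 = -24; (-24)(-3) - 72 = 0 → quotient x^2 + 2x - 24, remainder 0.
Solve the quadratic x^2 + 2x - 24 = 0: discriminant = 2^2 - 4(1)(-24) = 4 + 96 = 100.
sqrt(100) = 10, so x = (-2 ± 10)/2: x = 4 or x = -6.

x = -6, x = -3, x = 4


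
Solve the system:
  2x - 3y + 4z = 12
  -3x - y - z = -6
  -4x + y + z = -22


Using Cramer's rule. Expand each determinant along the first row.
D  = 2*[(-1)*1 - (-1)*1] - (-3)*[(-3)*1 - (-1)*(-4)] + 4*[(-3)*1 - (-1)*(-4)]
  = 2*(0) - (-3)*(-7) + 4*(-7) = -49
Dx = 12*[(-1)*1 - (-1)*1] - (-3)*[(-6)*1 - (-1)*(-22)] + 4*[(-6)*1 - (-1)*(-22)]
  = 12*(0) - (-3)*(-28) + 4*(-28) = -196
Dy = 2*[(-6)*1 - (-1)*(-22)] - 12*[(-3)*1 - (-1)*(-4)] + 4*[(-3)*(-22) - (-6)*(-4)]
  = 2*(-28) - 12*(-7) + 4*(42) = 196
Dz = 2*[(-1)*(-22) - (-6)*1] - (-3)*[(-3)*(-22) - (-6)*(-4)] + 12*[(-3)*1 - (-1)*(-4)]
  = 2*(28) - (-3)*(42) + 12*(-7) = 98
x = Dx/D = -196/-49 = 4, y = Dy/D = 196/-49 = -4, z = Dz/D = 98/-49 = -2
Check eq1: (2)(4) + (-3)(-4) + (4)(-2) = 12 = 12 ✓
Check eq2: (-3)(4) + (-1)(-4) + (-1)(-2) = -6 = -6 ✓
Check eq3: (-4)(4) + (1)(-4) + (1)(-2) = -22 = -22 ✓

x = 4, y = -4, z = -2


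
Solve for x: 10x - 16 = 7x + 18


Starting with: 10x - 16 = 7x + 18
Move all x terms to left: (10 - 7)x = 18 + 16
Simplify: 3x = 34
Divide both sides by 3: x = 34/3

x = 34/3


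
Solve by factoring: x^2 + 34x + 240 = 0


We need two numbers that multiply to 240 and add to 34.
Those numbers are 24 and 10 (since 24 * 10 = 240 and 24 + 10 = 34).
So x^2 + 34x + 240 = (x + 24)(x + 10) = 0
Setting each factor to zero: x = -24 or x = -10

x = -24, x = -10


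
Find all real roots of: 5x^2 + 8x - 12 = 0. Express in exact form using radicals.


Using the quadratic formula: x = (-b ± sqrt(b^2 - 4ac)) / (2a)
Here a = 5, b = 8, c = -12
Discriminant = b^2 - 4ac = 8^2 - 4(5)(-12) = 64 + 240 = 304
Since discriminant = 304 > 0, there are two real roots.
x = (-8 ± 4*sqrt(19)) / 10
Simplifying: x = (-4 ± 2*sqrt(19)) / 5
Numerically: x ≈ 0.9436 or x ≈ -2.5436

x = (-4 + 2*sqrt(19)) / 5 or x = (-4 - 2*sqrt(19)) / 5


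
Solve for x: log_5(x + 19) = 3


Convert to exponential form: x + 19 = 5^3 = 125
x = 125 - 19 = 106
Check: log_5(106 + 19) = log_5(125) = log_5(125) = 3 ✓

x = 106


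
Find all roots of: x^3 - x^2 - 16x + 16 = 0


Let p(x) = x^3 - x^2 - 16x + 16. By the rational root theorem (leading coefficient 1), any rational root is an integer divisor of 16: try ±1, ±2, ... in turn.
Test x = 1: value = 0 ✓, so (x - 1) is a factor.
Synthetic division by (x - 1): bring down 1; 1(1) - 1 = 0; 0(1) - 16 = -16; (-16)(1) + 16 = 0 → quotient x^2 - 16, remainder 0.
Solve the quadratic x^2 - 16 = 0: discriminant = 0^2 - 4(1)(-16) = 0 + 64 = 64.
sqrt(64) = 8, so x = (0 ± 8)/2: x = 4 or x = -4.
Collecting all roots found:

x = -4, x = 1, x = 4


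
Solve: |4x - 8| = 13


An absolute value equation |expr| = 13 gives two cases:
Case 1: 4x - 8 = 13
  4x = 21, so x = 21/4
Case 2: 4x - 8 = -13
  4x = -5, so x = -5/4

x = -5/4, x = 21/4


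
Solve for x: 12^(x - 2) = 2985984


Express both sides with the same base.
2985984 = 12^6
Since the bases match, equate exponents: x - 2 = 6
So x = 6 - (-2) = 8

x = 8


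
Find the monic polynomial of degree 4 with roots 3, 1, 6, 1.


A monic polynomial with roots 3, 1, 6, 1 is:
p(x) = (x - 3)(x - 1)(x - 6)(x - 1)
After multiplying by (x - 3): x - 3
After multiplying by (x - 1): x^2 - 4x + 3
After multiplying by (x - 6): x^3 - 10x^2 + 27x - 18
After multiplying by (x - 1): x^4 - 11x^3 + 37x^2 - 45x + 18

x^4 - 11x^3 + 37x^2 - 45x + 18


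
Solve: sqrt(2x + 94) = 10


Square both sides: 2x + 94 = 10^2 = 100
2x = 100 - 94 = 6
x = 3
Check: sqrt(2*3 + 94) = sqrt(100) = 10 ✓

x = 3


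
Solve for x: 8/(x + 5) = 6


Multiply both sides by (x + 5): 8 = 6(x + 5)
Distribute: 8 = 6x + 30
6x = 8 - 30 = -22
x = -11/3

x = -11/3


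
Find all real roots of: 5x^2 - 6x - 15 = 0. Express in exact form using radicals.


Using the quadratic formula: x = (-b ± sqrt(b^2 - 4ac)) / (2a)
Here a = 5, b = -6, c = -15
Discriminant = b^2 - 4ac = (-6)^2 - 4(5)(-15) = 36 + 300 = 336
Since discriminant = 336 > 0, there are two real roots.
x = (6 ± 4*sqrt(21)) / 10
Simplifying: x = (3 ± 2*sqrt(21)) / 5
Numerically: x ≈ 2.4330 or x ≈ -1.2330

x = (3 + 2*sqrt(21)) / 5 or x = (3 - 2*sqrt(21)) / 5


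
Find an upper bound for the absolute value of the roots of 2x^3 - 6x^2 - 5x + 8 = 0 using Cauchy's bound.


Cauchy's bound: all roots r satisfy |r| <= 1 + max(|a_i/a_n|) for i = 0,...,n-1
where a_n is the leading coefficient.

Coefficients: [2, -6, -5, 8]
Leading coefficient a_n = 2
Ratios |a_i/a_n|: 3, 5/2, 4
Maximum ratio: 4
Cauchy's bound: |r| <= 1 + 4 = 5

Upper bound = 5


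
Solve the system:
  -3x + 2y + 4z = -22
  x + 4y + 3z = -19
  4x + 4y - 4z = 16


Using Cramer's rule. Expand each determinant along the first row.
D  = (-3)*[4*(-4) - 3*4] - 2*[1*(-4) - 3*4] + 4*[1*4 - 4*4]
  = (-3)*(-28) - 2*(-16) + 4*(-12) = 68
Dx = (-22)*[4*(-4) - 3*4] - 2*[(-19)*(-4) - 3*16] + 4*[(-19)*4 - 4*16]
  = (-22)*(-28) - 2*(28) + 4*(-140) = 0
Dy = (-3)*[(-19)*(-4) - 3*16] - (-22)*[1*(-4) - 3*4] + 4*[1*16 - (-19)*4]
  = (-3)*(28) - (-22)*(-16) + 4*(92) = -68
Dz = (-3)*[4*16 - (-19)*4] - 2*[1*16 - (-19)*4] + (-22)*[1*4 - 4*4]
  = (-3)*(140) - 2*(92) + (-22)*(-12) = -340
x = Dx/D = 0/68 = 0, y = Dy/D = -68/68 = -1, z = Dz/D = -340/68 = -5
Check eq1: (-3)(0) + (2)(-1) + (4)(-5) = -22 = -22 ✓
Check eq2: (1)(0) + (4)(-1) + (3)(-5) = -19 = -19 ✓
Check eq3: (4)(0) + (4)(-1) + (-4)(-5) = 16 = 16 ✓

x = 0, y = -1, z = -5


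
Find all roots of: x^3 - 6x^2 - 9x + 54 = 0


Let p(x) = x^3 - 6x^2 - 9x + 54. By the rational root theorem (leading coefficient 1), any rational root is an integer divisor of 54: try ±1, ±2, ... in turn.
Test x = 1: value = 40 ≠ 0.
Test x = -1: value = 56 ≠ 0.
Test x = 2: value = 20 ≠ 0.
Test x = -2: value = 40 ≠ 0.
Test x = 3: value = 0 ✓, so (x - 3) is a factor.
Synthetic division by (x - 3): bring down 1; 1(3) - 6 = -3; (-3)(3) - 9 = -18; (-18)(3) + 54 = 0 → quotient x^2 - 3x - 18, remainder 0.
Solve the quadratic x^2 - 3x - 18 = 0: discriminant = (-3)^2 - 4(1)(-18) = 9 + 72 = 81.
sqrt(81) = 9, so x = (3 ± 9)/2: x = 6 or x = -3.
Collecting all roots found:

x = -3, x = 3, x = 6


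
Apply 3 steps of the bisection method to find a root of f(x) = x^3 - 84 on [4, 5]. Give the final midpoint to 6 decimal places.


f(x) = x^3 - 84
f(4) = -20 < 0
f(5) = 41 > 0

Step 1: midpoint = (4.000000 + 5.000000)/2 = 4.500000
  f(4.500000) = 7.125000
  f(mid) > 0, so root is in [4.000000, 4.500000]

Step 2: midpoint = (4.000000 + 4.500000)/2 = 4.250000
  f(4.250000) = -7.234375
  f(mid) < 0, so root is in [4.250000, 4.500000]

Step 3: midpoint = (4.250000 + 4.500000)/2 = 4.375000
  f(4.375000) = -0.259766
  f(mid) < 0, so root is in [4.375000, 4.500000]

midpoint = 4.375000


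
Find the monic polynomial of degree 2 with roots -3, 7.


A monic polynomial with roots -3, 7 is:
p(x) = (x + 3)(x - 7)
After multiplying by (x + 3): x + 3
After multiplying by (x - 7): x^2 - 4x - 21

x^2 - 4x - 21


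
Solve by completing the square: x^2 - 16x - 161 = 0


Start: x^2 - 16x - 161 = 0
Move constant: x^2 - 16x = 161
Half of -16 is -8, squared is 64
Add 64 to both sides: x^2 - 16x + 64 = 225
(x - 8)^2 = 225
x - 8 = ±15
x = 8 + 15 = 23 or x = 8 - 15 = -7

x = -7, x = 23


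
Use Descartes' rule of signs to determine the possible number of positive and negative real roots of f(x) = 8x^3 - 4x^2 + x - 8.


Descartes' rule of signs:

For positive roots, count sign changes in f(x) = 8x^3 - 4x^2 + x - 8:
Signs of coefficients: +, -, +, -
Number of sign changes: 3
Possible positive real roots: 3, 1

For negative roots, examine f(-x) = -8x^3 - 4x^2 - x - 8:
Signs of coefficients: -, -, -, -
Number of sign changes: 0
Possible negative real roots: 0

Positive roots: 3 or 1; Negative roots: 0


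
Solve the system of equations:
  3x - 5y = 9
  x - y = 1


Using Cramer's rule:
Determinant D = (3)(-1) - (1)(-5) = -3 + 5 = 2
Dx = (9)(-1) - (1)(-5) = -9 + 5 = -4
Dy = (3)(1) - (1)(9) = 3 - 9 = -6
x = Dx/D = -4/2 = -2
y = Dy/D = -6/2 = -3

x = -2, y = -3


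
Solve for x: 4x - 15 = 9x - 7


Starting with: 4x - 15 = 9x - 7
Move all x terms to left: (4 - 9)x = -7 + 15
Simplify: -5x = 8
Divide both sides by -5: x = -8/5

x = -8/5


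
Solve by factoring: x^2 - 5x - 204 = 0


We need two numbers that multiply to -204 and add to -5.
Those numbers are -17 and 12 (since (-17) * 12 = -204 and (-17) + 12 = -5).
So x^2 - 5x - 204 = (x - 17)(x + 12) = 0
Setting each factor to zero: x = 17 or x = -12

x = -12, x = 17


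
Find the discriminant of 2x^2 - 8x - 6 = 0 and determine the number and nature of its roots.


For ax^2 + bx + c = 0, discriminant D = b^2 - 4ac
Here a = 2, b = -8, c = -6
D = (-8)^2 - 4(2)(-6) = 64 + 48 = 112

D = 112 > 0 but not a perfect square
The equation has 2 distinct real irrational roots.

Discriminant = 112, 2 distinct real irrational roots


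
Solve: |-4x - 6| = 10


An absolute value equation |expr| = 10 gives two cases:
Case 1: -4x - 6 = 10
  -4x = 16, so x = -4
Case 2: -4x - 6 = -10
  -4x = -4, so x = 1

x = -4, x = 1


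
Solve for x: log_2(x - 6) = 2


Convert to exponential form: x - 6 = 2^2 = 4
x = 4 + 6 = 10
Check: log_2(10 - 6) = log_2(4) = log_2(4) = 2 ✓

x = 10


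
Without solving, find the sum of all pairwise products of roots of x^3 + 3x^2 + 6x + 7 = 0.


By Vieta's formulas for x^3 + bx^2 + cx + d = 0:
  r1 + r2 + r3 = -b/a = -3
  r1*r2 + r1*r3 + r2*r3 = c/a = 6
  r1*r2*r3 = -d/a = -7


Sum of pairwise products = 6


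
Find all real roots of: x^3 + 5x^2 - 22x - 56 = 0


Let p(x) = x^3 + 5x^2 - 22x - 56. By the rational root theorem (leading coefficient 1), any rational root is an integer divisor of 56: try ±1, ±2, ... in turn.
Test x = 1: value = -72 ≠ 0.
Test x = -1: value = -30 ≠ 0.
Test x = 2: value = -72 ≠ 0.
Test x = -2: value = 0 ✓, so (x + 2) is a factor.
Synthetic division by (x + 2): bring down 1; 1(-2) + 5 = 3; 3(-2) - 22 = -28; (-28)(-2) - 56 = 0 → quotient x^2 + 3x - 28, remainder 0.
Solve the quadratic x^2 + 3x - 28 = 0: discriminant = 3^2 - 4(1)(-28) = 9 + 112 = 121.
sqrt(121) = 11, so x = (-3 ± 11)/2: x = 4 or x = -7.

x = -7, x = -2, x = 4


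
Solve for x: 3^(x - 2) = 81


Express both sides with the same base.
81 = 3^4
Since the bases match, equate exponents: x - 2 = 4
So x = 4 - (-2) = 6

x = 6


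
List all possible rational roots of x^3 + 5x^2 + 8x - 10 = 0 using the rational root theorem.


Rational root theorem: possible roots are ±p/q where:
  p divides the constant term (-10): p ∈ {1, 2, 5, 10}
  q divides the leading coefficient (1): q ∈ {1}

All possible rational roots: -10, -5, -2, -1, 1, 2, 5, 10

-10, -5, -2, -1, 1, 2, 5, 10


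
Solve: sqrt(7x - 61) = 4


Square both sides: 7x - 61 = 4^2 = 16
7x = 16 + 61 = 77
x = 11
Check: sqrt(7*11 - 61) = sqrt(16) = 4 ✓

x = 11


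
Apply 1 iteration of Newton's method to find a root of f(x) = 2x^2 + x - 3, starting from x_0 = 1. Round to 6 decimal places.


Newton's method: x_(n+1) = x_n - f(x_n)/f'(x_n)
f(x) = 2x^2 + x - 3
f'(x) = 4x + 1

Iteration 1:
  f(1.000000) = 0.000000
  f'(1.000000) = 5.000000
  x_1 = 1.000000 - (0.000000)/(5.000000) = 1.000000

x_1 = 1.000000


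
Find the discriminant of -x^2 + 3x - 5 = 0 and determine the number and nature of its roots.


For ax^2 + bx + c = 0, discriminant D = b^2 - 4ac
Here a = -1, b = 3, c = -5
D = (3)^2 - 4(-1)(-5) = 9 - 20 = -11

D = -11 < 0
The equation has no real roots (2 complex conjugate roots).

Discriminant = -11, no real roots (2 complex conjugate roots)


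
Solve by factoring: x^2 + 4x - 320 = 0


We need two numbers that multiply to -320 and add to 4.
Those numbers are -16 and 20 (since (-16) * 20 = -320 and (-16) + 20 = 4).
So x^2 + 4x - 320 = (x - 16)(x + 20) = 0
Setting each factor to zero: x = 16 or x = -20

x = -20, x = 16


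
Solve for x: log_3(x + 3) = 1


Convert to exponential form: x + 3 = 3^1 = 3
x = 3 - 3 = 0
Check: log_3(0 + 3) = log_3(3) = log_3(3) = 1 ✓

x = 0


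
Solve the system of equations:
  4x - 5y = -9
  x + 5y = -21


Using Cramer's rule:
Determinant D = (4)(5) - (1)(-5) = 20 + 5 = 25
Dx = (-9)(5) - (-21)(-5) = -45 - 105 = -150
Dy = (4)(-21) - (1)(-9) = -84 + 9 = -75
x = Dx/D = -150/25 = -6
y = Dy/D = -75/25 = -3

x = -6, y = -3


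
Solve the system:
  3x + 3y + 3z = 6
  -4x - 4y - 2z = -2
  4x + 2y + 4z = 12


Using Cramer's rule. Expand each determinant along the first row.
D  = 3*[(-4)*4 - (-2)*2] - 3*[(-4)*4 - (-2)*4] + 3*[(-4)*2 - (-4)*4]
  = 3*(-12) - 3*(-8) + 3*(8) = 12
Dx = 6*[(-4)*4 - (-2)*2] - 3*[(-2)*4 - (-2)*12] + 3*[(-2)*2 - (-4)*12]
  = 6*(-12) - 3*(16) + 3*(44) = 12
Dy = 3*[(-2)*4 - (-2)*12] - 6*[(-4)*4 - (-2)*4] + 3*[(-4)*12 - (-2)*4]
  = 3*(16) - 6*(-8) + 3*(-40) = -24
Dz = 3*[(-4)*12 - (-2)*2] - 3*[(-4)*12 - (-2)*4] + 6*[(-4)*2 - (-4)*4]
  = 3*(-44) - 3*(-40) + 6*(8) = 36
x = Dx/D = 12/12 = 1, y = Dy/D = -24/12 = -2, z = Dz/D = 36/12 = 3
Check eq1: (3)(1) + (3)(-2) + (3)(3) = 6 = 6 ✓
Check eq2: (-4)(1) + (-4)(-2) + (-2)(3) = -2 = -2 ✓
Check eq3: (4)(1) + (2)(-2) + (4)(3) = 12 = 12 ✓

x = 1, y = -2, z = 3


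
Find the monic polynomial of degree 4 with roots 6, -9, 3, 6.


A monic polynomial with roots 6, -9, 3, 6 is:
p(x) = (x - 6)(x + 9)(x - 3)(x - 6)
After multiplying by (x - 6): x - 6
After multiplying by (x + 9): x^2 + 3x - 54
After multiplying by (x - 3): x^3 - 63x + 162
After multiplying by (x - 6): x^4 - 6x^3 - 63x^2 + 540x - 972

x^4 - 6x^3 - 63x^2 + 540x - 972


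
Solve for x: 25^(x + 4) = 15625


Express both sides with the same base.
15625 = 25^3
Since the bases match, equate exponents: x + 4 = 3
So x = 3 - (4) = -1

x = -1


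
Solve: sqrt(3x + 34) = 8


Square both sides: 3x + 34 = 8^2 = 64
3x = 64 - 34 = 30
x = 10
Check: sqrt(3*10 + 34) = sqrt(64) = 8 ✓

x = 10


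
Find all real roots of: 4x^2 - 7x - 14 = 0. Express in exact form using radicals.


Using the quadratic formula: x = (-b ± sqrt(b^2 - 4ac)) / (2a)
Here a = 4, b = -7, c = -14
Discriminant = b^2 - 4ac = (-7)^2 - 4(4)(-14) = 49 + 224 = 273
Since discriminant = 273 > 0, there are two real roots.
x = (7 ± sqrt(273)) / 8
Numerically: x ≈ 2.9403 or x ≈ -1.1903

x = (7 + sqrt(273)) / 8 or x = (7 - sqrt(273)) / 8


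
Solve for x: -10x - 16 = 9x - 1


Starting with: -10x - 16 = 9x - 1
Move all x terms to left: (-10 - 9)x = -1 + 16
Simplify: -19x = 15
Divide both sides by -19: x = -15/19

x = -15/19


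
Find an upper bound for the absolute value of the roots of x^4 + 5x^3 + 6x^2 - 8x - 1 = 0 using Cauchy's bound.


Cauchy's bound: all roots r satisfy |r| <= 1 + max(|a_i/a_n|) for i = 0,...,n-1
where a_n is the leading coefficient.

Coefficients: [1, 5, 6, -8, -1]
Leading coefficient a_n = 1
Ratios |a_i/a_n|: 5, 6, 8, 1
Maximum ratio: 8
Cauchy's bound: |r| <= 1 + 8 = 9

Upper bound = 9


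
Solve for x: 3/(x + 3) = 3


Multiply both sides by (x + 3): 3 = 3(x + 3)
Distribute: 3 = 3x + 9
3x = 3 - 9 = -6
x = -2

x = -2


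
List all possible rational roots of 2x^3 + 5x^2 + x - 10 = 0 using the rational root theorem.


Rational root theorem: possible roots are ±p/q where:
  p divides the constant term (-10): p ∈ {1, 2, 5, 10}
  q divides the leading coefficient (2): q ∈ {1, 2}

All possible rational roots: -10, -5, -5/2, -2, -1, -1/2, 1/2, 1, 2, 5/2, 5, 10

-10, -5, -5/2, -2, -1, -1/2, 1/2, 1, 2, 5/2, 5, 10


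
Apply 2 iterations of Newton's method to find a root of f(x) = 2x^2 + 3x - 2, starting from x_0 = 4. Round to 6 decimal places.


Newton's method: x_(n+1) = x_n - f(x_n)/f'(x_n)
f(x) = 2x^2 + 3x - 2
f'(x) = 4x + 3

Iteration 1:
  f(4.000000) = 42.000000
  f'(4.000000) = 19.000000
  x_1 = 4.000000 - (42.000000)/(19.000000) = 1.789474

Iteration 2:
  f(1.789474) = 9.772853
  f'(1.789474) = 10.157895
  x_2 = 1.789474 - (9.772853)/(10.157895) = 0.827379

x_2 = 0.827379


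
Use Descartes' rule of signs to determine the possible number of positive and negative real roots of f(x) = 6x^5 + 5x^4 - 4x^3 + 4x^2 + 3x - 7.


Descartes' rule of signs:

For positive roots, count sign changes in f(x) = 6x^5 + 5x^4 - 4x^3 + 4x^2 + 3x - 7:
Signs of coefficients: +, +, -, +, +, -
Number of sign changes: 3
Possible positive real roots: 3, 1

For negative roots, examine f(-x) = -6x^5 + 5x^4 + 4x^3 + 4x^2 - 3x - 7:
Signs of coefficients: -, +, +, +, -, -
Number of sign changes: 2
Possible negative real roots: 2, 0

Positive roots: 3 or 1; Negative roots: 2 or 0


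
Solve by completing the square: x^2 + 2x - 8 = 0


Start: x^2 + 2x - 8 = 0
Move constant: x^2 + 2x = 8
Half of 2 is 1, squared is 1
Add 1 to both sides: x^2 + 2x + 1 = 9
(x + 1)^2 = 9
x + 1 = ±3
x = -1 + 3 = 2 or x = -1 - 3 = -4

x = -4, x = 2


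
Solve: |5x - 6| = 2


An absolute value equation |expr| = 2 gives two cases:
Case 1: 5x - 6 = 2
  5x = 8, so x = 8/5
Case 2: 5x - 6 = -2
  5x = 4, so x = 4/5

x = 4/5, x = 8/5


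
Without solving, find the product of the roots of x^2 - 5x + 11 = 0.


By Vieta's formulas for ax^2 + bx + c = 0:
  Sum of roots = -b/a
  Product of roots = c/a

Here a = 1, b = -5, c = 11
Sum = -(-5)/1 = 5
Product = 11/1 = 11

Product = 11


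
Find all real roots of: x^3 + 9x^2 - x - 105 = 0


Let p(x) = x^3 + 9x^2 - x - 105. By the rational root theorem (leading coefficient 1), any rational root is an integer divisor of 105: try ±1, ±2, ... in turn.
Test x = 1: value = -96 ≠ 0.
Test x = -1: value = -96 ≠ 0.
Test x = 3: value = 0 ✓, so (x - 3) is a factor.
Synthetic division by (x - 3): bring down 1; 1(3) + 9 = 12; 12(3) - 1 = 35; 35(3) - 105 = 0 → quotient x^2 + 12x + 35, remainder 0.
Solve the quadratic x^2 + 12x + 35 = 0: discriminant = 12^2 - 4(1)(35) = 144 - 140 = 4.
sqrt(4) = 2, so x = (-12 ± 2)/2: x = -5 or x = -7.

x = -7, x = -5, x = 3


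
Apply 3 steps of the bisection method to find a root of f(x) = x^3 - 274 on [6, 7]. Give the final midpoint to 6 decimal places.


f(x) = x^3 - 274
f(6) = -58 < 0
f(7) = 69 > 0

Step 1: midpoint = (6.000000 + 7.000000)/2 = 6.500000
  f(6.500000) = 0.625000
  f(mid) > 0, so root is in [6.000000, 6.500000]

Step 2: midpoint = (6.000000 + 6.500000)/2 = 6.250000
  f(6.250000) = -29.859375
  f(mid) < 0, so root is in [6.250000, 6.500000]

Step 3: midpoint = (6.250000 + 6.500000)/2 = 6.375000
  f(6.375000) = -14.916016
  f(mid) < 0, so root is in [6.375000, 6.500000]

midpoint = 6.375000


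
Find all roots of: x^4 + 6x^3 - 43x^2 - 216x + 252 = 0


Let p(x) = x^4 + 6x^3 - 43x^2 - 216x + 252. By the rational root theorem (leading coefficient 1), any rational root is an integer divisor of 252: try ±1, ±2, ... in turn.
Test x = 1: value = 0 ✓, so (x - 1) is a factor.
Synthetic division by (x - 1): bring down 1; 1(1) + 6 = 7; 7(1) - 43 = -36; (-36)(1) - 216 = -252; (-252)(1) + 252 = 0 → quotient x^3 + 7x^2 - 36x - 252, remainder 0.
Continue with the quotient x^3 + 7x^2 - 36x - 252 (candidates must divide 252; re-test x = 1 first in case it repeats).
Test x = 1: value = -280 ≠ 0.
Test x = -1: value = -210 ≠ 0.
Test x = 2: value = -288 ≠ 0.
Test x = -2: value = -160 ≠ 0.
Test x = 3: value = -270 ≠ 0.
Test x = -3: value = -108 ≠ 0.
Test x = 4: value = -220 ≠ 0.
Test x = -4: value = -60 ≠ 0.
Test x = 6: value = 0 ✓, so (x - 6) is a factor.
Synthetic division by (x - 6): bring down 1; 1(6) + 7 = 13; 13(6) - 36 = 42; 42(6) - 252 = 0 → quotient x^2 + 13x + 42, remainder 0.
Solve the quadratic x^2 + 13x + 42 = 0: discriminant = 13^2 - 4(1)(42) = 169 - 168 = 1.
sqrt(1) = 1, so x = (-13 ± 1)/2: x = -6 or x = -7.
Collecting all roots found:

x = -7, x = -6, x = 1, x = 6


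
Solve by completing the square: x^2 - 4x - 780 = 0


Start: x^2 - 4x - 780 = 0
Move constant: x^2 - 4x = 780
Half of -4 is -2, squared is 4
Add 4 to both sides: x^2 - 4x + 4 = 784
(x - 2)^2 = 784
x - 2 = ±28
x = 2 + 28 = 30 or x = 2 - 28 = -26

x = -26, x = 30


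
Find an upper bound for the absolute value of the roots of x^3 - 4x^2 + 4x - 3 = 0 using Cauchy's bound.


Cauchy's bound: all roots r satisfy |r| <= 1 + max(|a_i/a_n|) for i = 0,...,n-1
where a_n is the leading coefficient.

Coefficients: [1, -4, 4, -3]
Leading coefficient a_n = 1
Ratios |a_i/a_n|: 4, 4, 3
Maximum ratio: 4
Cauchy's bound: |r| <= 1 + 4 = 5

Upper bound = 5


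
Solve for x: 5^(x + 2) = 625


Express both sides with the same base.
625 = 5^4
Since the bases match, equate exponents: x + 2 = 4
So x = 4 - (2) = 2

x = 2


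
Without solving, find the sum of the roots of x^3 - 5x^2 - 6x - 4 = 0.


By Vieta's formulas for x^3 + bx^2 + cx + d = 0:
  r1 + r2 + r3 = -b/a = 5
  r1*r2 + r1*r3 + r2*r3 = c/a = -6
  r1*r2*r3 = -d/a = 4


Sum = 5


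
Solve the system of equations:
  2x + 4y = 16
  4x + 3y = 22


Using Cramer's rule:
Determinant D = (2)(3) - (4)(4) = 6 - 16 = -10
Dx = (16)(3) - (22)(4) = 48 - 88 = -40
Dy = (2)(22) - (4)(16) = 44 - 64 = -20
x = Dx/D = -40/-10 = 4
y = Dy/D = -20/-10 = 2

x = 4, y = 2


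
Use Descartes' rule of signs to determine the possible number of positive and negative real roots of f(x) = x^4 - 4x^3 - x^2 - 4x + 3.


Descartes' rule of signs:

For positive roots, count sign changes in f(x) = x^4 - 4x^3 - x^2 - 4x + 3:
Signs of coefficients: +, -, -, -, +
Number of sign changes: 2
Possible positive real roots: 2, 0

For negative roots, examine f(-x) = x^4 + 4x^3 - x^2 + 4x + 3:
Signs of coefficients: +, +, -, +, +
Number of sign changes: 2
Possible negative real roots: 2, 0

Positive roots: 2 or 0; Negative roots: 2 or 0


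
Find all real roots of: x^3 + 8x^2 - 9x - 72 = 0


Let p(x) = x^3 + 8x^2 - 9x - 72. By the rational root theorem (leading coefficient 1), any rational root is an integer divisor of 72: try ±1, ±2, ... in turn.
Test x = 1: value = -72 ≠ 0.
Test x = -1: value = -56 ≠ 0.
Test x = 2: value = -50 ≠ 0.
Test x = -2: value = -30 ≠ 0.
Test x = 3: value = 0 ✓, so (x - 3) is a factor.
Synthetic division by (x - 3): bring down 1; 1(3) + 8 = 11; 11(3) - 9 = 24; 24(3) - 72 = 0 → quotient x^2 + 11x + 24, remainder 0.
Solve the quadratic x^2 + 11x + 24 = 0: discriminant = 11^2 - 4(1)(24) = 121 - 96 = 25.
sqrt(25) = 5, so x = (-11 ± 5)/2: x = -3 or x = -8.

x = -8, x = -3, x = 3


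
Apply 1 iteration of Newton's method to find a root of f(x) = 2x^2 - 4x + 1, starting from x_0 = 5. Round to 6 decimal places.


Newton's method: x_(n+1) = x_n - f(x_n)/f'(x_n)
f(x) = 2x^2 - 4x + 1
f'(x) = 4x - 4

Iteration 1:
  f(5.000000) = 31.000000
  f'(5.000000) = 16.000000
  x_1 = 5.000000 - (31.000000)/(16.000000) = 3.062500

x_1 = 3.062500


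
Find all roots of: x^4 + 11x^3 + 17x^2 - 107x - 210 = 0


Let p(x) = x^4 + 11x^3 + 17x^2 - 107x - 210. By the rational root theorem (leading coefficient 1), any rational root is an integer divisor of 210: try ±1, ±2, ... in turn.
Test x = 1: value = -288 ≠ 0.
Test x = -1: value = -96 ≠ 0.
Test x = 2: value = -252 ≠ 0.
Test x = -2: value = 0 ✓, so (x + 2) is a factor.
Synthetic division by (x + 2): bring down 1; 1(-2) + 11 = 9; 9(-2) + 17 = -1; (-1)(-2) - 107 = -105; (-105)(-2) - 210 = 0 → quotient x^3 + 9x^2 - x - 105, remainder 0.
Continue with the quotient x^3 + 9x^2 - x - 105 (candidates must divide 105).
Test x = 3: value = 0 ✓, so (x - 3) is a factor.
Synthetic division by (x - 3): bring down 1; 1(3) + 9 = 12; 12(3) - 1 = 35; 35(3) - 105 = 0 → quotient x^2 + 12x + 35, remainder 0.
Solve the quadratic x^2 + 12x + 35 = 0: discriminant = 12^2 - 4(1)(35) = 144 - 140 = 4.
sqrt(4) = 2, so x = (-12 ± 2)/2: x = -5 or x = -7.
Collecting all roots found:

x = -7, x = -5, x = -2, x = 3


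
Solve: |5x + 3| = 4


An absolute value equation |expr| = 4 gives two cases:
Case 1: 5x + 3 = 4
  5x = 1, so x = 1/5
Case 2: 5x + 3 = -4
  5x = -7, so x = -7/5

x = -7/5, x = 1/5


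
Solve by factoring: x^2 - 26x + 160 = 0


We need two numbers that multiply to 160 and add to -26.
Those numbers are -16 and -10 (since (-16) * (-10) = 160 and (-16) + (-10) = -26).
So x^2 - 26x + 160 = (x - 16)(x - 10) = 0
Setting each factor to zero: x = 16 or x = 10

x = 10, x = 16


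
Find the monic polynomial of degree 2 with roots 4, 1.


A monic polynomial with roots 4, 1 is:
p(x) = (x - 4)(x - 1)
After multiplying by (x - 4): x - 4
After multiplying by (x - 1): x^2 - 5x + 4

x^2 - 5x + 4


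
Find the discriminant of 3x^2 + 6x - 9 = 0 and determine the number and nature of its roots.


For ax^2 + bx + c = 0, discriminant D = b^2 - 4ac
Here a = 3, b = 6, c = -9
D = (6)^2 - 4(3)(-9) = 36 + 108 = 144

D = 144 > 0 and is a perfect square (sqrt = 12)
The equation has 2 distinct real rational roots.

Discriminant = 144, 2 distinct real rational roots


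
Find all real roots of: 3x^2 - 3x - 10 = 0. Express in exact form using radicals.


Using the quadratic formula: x = (-b ± sqrt(b^2 - 4ac)) / (2a)
Here a = 3, b = -3, c = -10
Discriminant = b^2 - 4ac = (-3)^2 - 4(3)(-10) = 9 + 120 = 129
Since discriminant = 129 > 0, there are two real roots.
x = (3 ± sqrt(129)) / 6
Numerically: x ≈ 2.3930 or x ≈ -1.3930

x = (3 + sqrt(129)) / 6 or x = (3 - sqrt(129)) / 6


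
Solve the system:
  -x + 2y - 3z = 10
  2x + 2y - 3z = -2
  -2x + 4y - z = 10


Using Cramer's rule. Expand each determinant along the first row.
D  = (-1)*[2*(-1) - (-3)*4] - 2*[2*(-1) - (-3)*(-2)] + (-3)*[2*4 - 2*(-2)]
  = (-1)*(10) - 2*(-8) + (-3)*(12) = -30
Dx = 10*[2*(-1) - (-3)*4] - 2*[(-2)*(-1) - (-3)*10] + (-3)*[(-2)*4 - 2*10]
  = 10*(10) - 2*(32) + (-3)*(-28) = 120
Dy = (-1)*[(-2)*(-1) - (-3)*10] - 10*[2*(-1) - (-3)*(-2)] + (-3)*[2*10 - (-2)*(-2)]
  = (-1)*(32) - 10*(-8) + (-3)*(16) = 0
Dz = (-1)*[2*10 - (-2)*4] - 2*[2*10 - (-2)*(-2)] + 10*[2*4 - 2*(-2)]
  = (-1)*(28) - 2*(16) + 10*(12) = 60
x = Dx/D = 120/-30 = -4, y = Dy/D = 0/-30 = 0, z = Dz/D = 60/-30 = -2
Check eq1: (-1)(-4) + (2)(0) + (-3)(-2) = 10 = 10 ✓
Check eq2: (2)(-4) + (2)(0) + (-3)(-2) = -2 = -2 ✓
Check eq3: (-2)(-4) + (4)(0) + (-1)(-2) = 10 = 10 ✓

x = -4, y = 0, z = -2


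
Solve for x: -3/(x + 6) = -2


Multiply both sides by (x + 6): -3 = -2(x + 6)
Distribute: -3 = -2x - 12
-2x = -3 + 12 = 9
x = -9/2

x = -9/2


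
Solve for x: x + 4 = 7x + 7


Starting with: x + 4 = 7x + 7
Move all x terms to left: (1 - 7)x = 7 - 4
Simplify: -6x = 3
Divide both sides by -6: x = -1/2

x = -1/2


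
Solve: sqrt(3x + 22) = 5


Square both sides: 3x + 22 = 5^2 = 25
3x = 25 - 22 = 3
x = 1
Check: sqrt(3*1 + 22) = sqrt(25) = 5 ✓

x = 1


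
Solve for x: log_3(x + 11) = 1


Convert to exponential form: x + 11 = 3^1 = 3
x = 3 - 11 = -8
Check: log_3(-8 + 11) = log_3(3) = log_3(3) = 1 ✓

x = -8


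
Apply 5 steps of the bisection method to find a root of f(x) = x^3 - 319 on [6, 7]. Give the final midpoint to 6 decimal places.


f(x) = x^3 - 319
f(6) = -103 < 0
f(7) = 24 > 0

Step 1: midpoint = (6.000000 + 7.000000)/2 = 6.500000
  f(6.500000) = -44.375000
  f(mid) < 0, so root is in [6.500000, 7.000000]

Step 2: midpoint = (6.500000 + 7.000000)/2 = 6.750000
  f(6.750000) = -11.453125
  f(mid) < 0, so root is in [6.750000, 7.000000]

Step 3: midpoint = (6.750000 + 7.000000)/2 = 6.875000
  f(6.875000) = 5.951172
  f(mid) > 0, so root is in [6.750000, 6.875000]

Step 4: midpoint = (6.750000 + 6.875000)/2 = 6.812500
  f(6.812500) = -2.830811
  f(mid) < 0, so root is in [6.812500, 6.875000]

Step 5: midpoint = (6.812500 + 6.875000)/2 = 6.843750
  f(6.843750) = 1.540131
  f(mid) > 0, so root is in [6.812500, 6.843750]

midpoint = 6.843750


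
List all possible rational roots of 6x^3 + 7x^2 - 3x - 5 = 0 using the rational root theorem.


Rational root theorem: possible roots are ±p/q where:
  p divides the constant term (-5): p ∈ {1, 5}
  q divides the leading coefficient (6): q ∈ {1, 2, 3, 6}

All possible rational roots: -5, -5/2, -5/3, -1, -5/6, -1/2, -1/3, -1/6, 1/6, 1/3, 1/2, 5/6, 1, 5/3, 5/2, 5

-5, -5/2, -5/3, -1, -5/6, -1/2, -1/3, -1/6, 1/6, 1/3, 1/2, 5/6, 1, 5/3, 5/2, 5


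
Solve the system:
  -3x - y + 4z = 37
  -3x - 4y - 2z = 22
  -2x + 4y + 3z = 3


Using Cramer's rule. Expand each determinant along the first row.
D  = (-3)*[(-4)*3 - (-2)*4] - (-1)*[(-3)*3 - (-2)*(-2)] + 4*[(-3)*4 - (-4)*(-2)]
  = (-3)*(-4) - (-1)*(-13) + 4*(-20) = -81
Dx = 37*[(-4)*3 - (-2)*4] - (-1)*[22*3 - (-2)*3] + 4*[22*4 - (-4)*3]
  = 37*(-4) - (-1)*(72) + 4*(100) = 324
Dy = (-3)*[22*3 - (-2)*3] - 37*[(-3)*3 - (-2)*(-2)] + 4*[(-3)*3 - 22*(-2)]
  = (-3)*(72) - 37*(-13) + 4*(35) = 405
Dz = (-3)*[(-4)*3 - 22*4] - (-1)*[(-3)*3 - 22*(-2)] + 37*[(-3)*4 - (-4)*(-2)]
  = (-3)*(-100) - (-1)*(35) + 37*(-20) = -405
x = Dx/D = 324/-81 = -4, y = Dy/D = 405/-81 = -5, z = Dz/D = -405/-81 = 5
Check eq1: (-3)(-4) + (-1)(-5) + (4)(5) = 37 = 37 ✓
Check eq2: (-3)(-4) + (-4)(-5) + (-2)(5) = 22 = 22 ✓
Check eq3: (-2)(-4) + (4)(-5) + (3)(5) = 3 = 3 ✓

x = -4, y = -5, z = 5


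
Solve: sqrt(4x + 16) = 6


Square both sides: 4x + 16 = 6^2 = 36
4x = 36 - 16 = 20
x = 5
Check: sqrt(4*5 + 16) = sqrt(36) = 6 ✓

x = 5


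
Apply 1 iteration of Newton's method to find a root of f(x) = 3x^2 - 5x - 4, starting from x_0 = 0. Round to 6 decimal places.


Newton's method: x_(n+1) = x_n - f(x_n)/f'(x_n)
f(x) = 3x^2 - 5x - 4
f'(x) = 6x - 5

Iteration 1:
  f(0.000000) = -4.000000
  f'(0.000000) = -5.000000
  x_1 = 0.000000 - (-4.000000)/(-5.000000) = -0.800000

x_1 = -0.800000


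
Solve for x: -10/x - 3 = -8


Subtract -3 from both sides: -10/x = -5
Multiply both sides by x: -10 = -5 * x
Divide by -5: x = 2

x = 2


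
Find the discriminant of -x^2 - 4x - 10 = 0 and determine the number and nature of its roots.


For ax^2 + bx + c = 0, discriminant D = b^2 - 4ac
Here a = -1, b = -4, c = -10
D = (-4)^2 - 4(-1)(-10) = 16 - 40 = -24

D = -24 < 0
The equation has no real roots (2 complex conjugate roots).

Discriminant = -24, no real roots (2 complex conjugate roots)


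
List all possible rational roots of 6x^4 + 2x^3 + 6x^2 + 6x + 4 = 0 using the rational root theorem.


Rational root theorem: possible roots are ±p/q where:
  p divides the constant term (4): p ∈ {1, 2, 4}
  q divides the leading coefficient (6): q ∈ {1, 2, 3, 6}

All possible rational roots: -4, -2, -4/3, -1, -2/3, -1/2, -1/3, -1/6, 1/6, 1/3, 1/2, 2/3, 1, 4/3, 2, 4

-4, -2, -4/3, -1, -2/3, -1/2, -1/3, -1/6, 1/6, 1/3, 1/2, 2/3, 1, 4/3, 2, 4


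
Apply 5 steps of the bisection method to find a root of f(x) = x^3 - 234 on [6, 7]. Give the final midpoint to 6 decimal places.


f(x) = x^3 - 234
f(6) = -18 < 0
f(7) = 109 > 0

Step 1: midpoint = (6.000000 + 7.000000)/2 = 6.500000
  f(6.500000) = 40.625000
  f(mid) > 0, so root is in [6.000000, 6.500000]

Step 2: midpoint = (6.000000 + 6.500000)/2 = 6.250000
  f(6.250000) = 10.140625
  f(mid) > 0, so root is in [6.000000, 6.250000]

Step 3: midpoint = (6.000000 + 6.250000)/2 = 6.125000
  f(6.125000) = -4.216797
  f(mid) < 0, so root is in [6.125000, 6.250000]

Step 4: midpoint = (6.125000 + 6.250000)/2 = 6.187500
  f(6.187500) = 2.889404
  f(mid) > 0, so root is in [6.125000, 6.187500]

Step 5: midpoint = (6.125000 + 6.187500)/2 = 6.156250
  f(6.156250) = -0.681732
  f(mid) < 0, so root is in [6.156250, 6.187500]

midpoint = 6.156250
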